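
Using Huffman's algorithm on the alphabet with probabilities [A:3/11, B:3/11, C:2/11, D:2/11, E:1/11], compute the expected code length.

Huffman tree construction:
Combine smallest probabilities repeatedly
Resulting codes:
  A: 01 (length 2)
  B: 10 (length 2)
  C: 111 (length 3)
  D: 00 (length 2)
  E: 110 (length 3)
Average length = Σ p(s) × length(s) = 2.2727 bits


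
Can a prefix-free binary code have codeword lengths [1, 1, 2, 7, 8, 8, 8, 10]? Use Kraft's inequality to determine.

Kraft inequality: Σ 2^(-l_i) ≤ 1 for prefix-free code
Calculating: 2^(-1) + 2^(-1) + 2^(-2) + 2^(-7) + 2^(-8) + 2^(-8) + 2^(-8) + 2^(-10)
= 0.5 + 0.5 + 0.25 + 0.0078125 + 0.00390625 + 0.00390625 + 0.00390625 + 0.0009765625
= 1.2705
Since 1.2705 > 1, prefix-free code does not exist


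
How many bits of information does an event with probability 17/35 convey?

Information content I(x) = -log₂(p(x))
I = -log₂(17/35) = -log₂(0.4857)
I = 1.0418 bits


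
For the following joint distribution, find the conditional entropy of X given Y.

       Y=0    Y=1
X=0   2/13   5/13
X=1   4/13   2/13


H(X|Y) = Σ_y p(y) H(X|Y=y)
  p(Y=0) = 6/13, H(X|Y=0) = 0.9183
  p(Y=1) = 7/13, H(X|Y=1) = 0.8631
H(X|Y) = 0.4615×0.9183 + 0.5385×0.8631 = 0.8886 bits


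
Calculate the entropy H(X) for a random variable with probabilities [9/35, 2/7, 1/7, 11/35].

H(X) = -Σ p(x) log₂ p(x)
  -9/35 × log₂(9/35) = 0.5038
  -2/7 × log₂(2/7) = 0.5164
  -1/7 × log₂(1/7) = 0.4011
  -11/35 × log₂(11/35) = 0.5248
H(X) = 1.9461 bits


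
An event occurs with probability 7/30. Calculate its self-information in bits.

Information content I(x) = -log₂(p(x))
I = -log₂(7/30) = -log₂(0.2333)
I = 2.0995 bits


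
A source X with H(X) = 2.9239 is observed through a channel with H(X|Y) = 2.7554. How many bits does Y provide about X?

I(X;Y) = H(X) - H(X|Y)
I(X;Y) = 2.9239 - 2.7554 = 0.1685 bits


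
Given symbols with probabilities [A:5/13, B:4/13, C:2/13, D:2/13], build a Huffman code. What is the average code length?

Huffman tree construction:
Combine smallest probabilities repeatedly
Resulting codes:
  A: 0 (length 1)
  B: 10 (length 2)
  C: 110 (length 3)
  D: 111 (length 3)
Average length = Σ p(s) × length(s) = 1.9231 bits


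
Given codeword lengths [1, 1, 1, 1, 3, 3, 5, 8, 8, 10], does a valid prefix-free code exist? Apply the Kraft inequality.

Kraft inequality: Σ 2^(-l_i) ≤ 1 for prefix-free code
Calculating: 2^(-1) + 2^(-1) + 2^(-1) + 2^(-1) + 2^(-3) + 2^(-3) + 2^(-5) + 2^(-8) + 2^(-8) + 2^(-10)
= 0.5 + 0.5 + 0.5 + 0.5 + 0.125 + 0.125 + 0.03125 + 0.00390625 + 0.00390625 + 0.0009765625
= 2.2900
Since 2.2900 > 1, prefix-free code does not exist


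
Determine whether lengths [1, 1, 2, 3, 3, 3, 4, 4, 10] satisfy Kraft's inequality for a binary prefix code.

Kraft inequality: Σ 2^(-l_i) ≤ 1 for prefix-free code
Calculating: 2^(-1) + 2^(-1) + 2^(-2) + 2^(-3) + 2^(-3) + 2^(-3) + 2^(-4) + 2^(-4) + 2^(-10)
= 0.5 + 0.5 + 0.25 + 0.125 + 0.125 + 0.125 + 0.0625 + 0.0625 + 0.0009765625
= 1.7510
Since 1.7510 > 1, prefix-free code does not exist


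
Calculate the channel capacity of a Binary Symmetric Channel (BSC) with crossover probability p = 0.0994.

For BSC with error probability p:
C = 1 - H(p) where H(p) is binary entropy
H(0.0994) = -0.0994 × log₂(0.0994) - 0.9006 × log₂(0.9006)
H(p) = 0.4671
C = 1 - 0.4671 = 0.5329 bits/use


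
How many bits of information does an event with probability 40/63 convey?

Information content I(x) = -log₂(p(x))
I = -log₂(40/63) = -log₂(0.6349)
I = 0.6554 bits


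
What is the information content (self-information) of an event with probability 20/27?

Information content I(x) = -log₂(p(x))
I = -log₂(20/27) = -log₂(0.7407)
I = 0.4330 bits


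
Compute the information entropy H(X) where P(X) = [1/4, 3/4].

H(X) = -Σ p(x) log₂ p(x)
  -1/4 × log₂(1/4) = 0.5000
  -3/4 × log₂(3/4) = 0.3113
H(X) = 0.8113 bits


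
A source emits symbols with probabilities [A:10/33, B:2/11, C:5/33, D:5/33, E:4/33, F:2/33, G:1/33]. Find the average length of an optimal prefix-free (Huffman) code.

Huffman tree construction:
Combine smallest probabilities repeatedly
Resulting codes:
  A: 10 (length 2)
  B: 00 (length 2)
  C: 110 (length 3)
  D: 111 (length 3)
  E: 011 (length 3)
  F: 0101 (length 4)
  G: 0100 (length 4)
Average length = Σ p(s) × length(s) = 2.6061 bits


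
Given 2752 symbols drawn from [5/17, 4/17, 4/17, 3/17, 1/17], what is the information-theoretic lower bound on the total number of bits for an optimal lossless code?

Entropy H = 2.1837 bits/symbol
Minimum bits = H × n = 2.1837 × 2752
= 6009.45 bits


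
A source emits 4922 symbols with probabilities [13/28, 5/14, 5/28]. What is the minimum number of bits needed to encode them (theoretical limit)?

Entropy H = 1.4883 bits/symbol
Minimum bits = H × n = 1.4883 × 4922
= 7325.22 bits


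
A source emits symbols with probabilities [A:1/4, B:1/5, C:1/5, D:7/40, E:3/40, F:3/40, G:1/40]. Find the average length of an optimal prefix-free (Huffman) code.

Huffman tree construction:
Combine smallest probabilities repeatedly
Resulting codes:
  A: 10 (length 2)
  B: 00 (length 2)
  C: 01 (length 2)
  D: 110 (length 3)
  E: 11111 (length 5)
  F: 1110 (length 4)
  G: 11110 (length 5)
Average length = Σ p(s) × length(s) = 2.6250 bits


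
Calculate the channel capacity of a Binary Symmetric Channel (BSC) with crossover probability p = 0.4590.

For BSC with error probability p:
C = 1 - H(p) where H(p) is binary entropy
H(0.4590) = -0.4590 × log₂(0.4590) - 0.5410 × log₂(0.5410)
H(p) = 0.9951
C = 1 - 0.9951 = 0.0049 bits/use


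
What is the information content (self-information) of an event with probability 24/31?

Information content I(x) = -log₂(p(x))
I = -log₂(24/31) = -log₂(0.7742)
I = 0.3692 bits


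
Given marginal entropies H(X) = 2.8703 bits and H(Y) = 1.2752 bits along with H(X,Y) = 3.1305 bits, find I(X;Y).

I(X;Y) = H(X) + H(Y) - H(X,Y)
I(X;Y) = 2.8703 + 1.2752 - 3.1305 = 1.015 bits


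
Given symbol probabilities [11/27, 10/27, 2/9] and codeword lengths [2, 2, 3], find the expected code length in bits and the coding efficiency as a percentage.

Average length L = Σ p_i × l_i = 2.2222 bits
Entropy H = 1.5407 bits
Efficiency η = H/L × 100% = 69.33%


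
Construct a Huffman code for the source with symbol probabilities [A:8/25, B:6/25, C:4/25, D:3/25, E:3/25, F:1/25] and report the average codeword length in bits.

Huffman tree construction:
Combine smallest probabilities repeatedly
Resulting codes:
  A: 11 (length 2)
  B: 01 (length 2)
  C: 101 (length 3)
  D: 001 (length 3)
  E: 100 (length 3)
  F: 000 (length 3)
Average length = Σ p(s) × length(s) = 2.4400 bits


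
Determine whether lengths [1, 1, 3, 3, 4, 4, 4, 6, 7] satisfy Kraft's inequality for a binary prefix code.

Kraft inequality: Σ 2^(-l_i) ≤ 1 for prefix-free code
Calculating: 2^(-1) + 2^(-1) + 2^(-3) + 2^(-3) + 2^(-4) + 2^(-4) + 2^(-4) + 2^(-6) + 2^(-7)
= 0.5 + 0.5 + 0.125 + 0.125 + 0.0625 + 0.0625 + 0.0625 + 0.015625 + 0.0078125
= 1.4609
Since 1.4609 > 1, prefix-free code does not exist


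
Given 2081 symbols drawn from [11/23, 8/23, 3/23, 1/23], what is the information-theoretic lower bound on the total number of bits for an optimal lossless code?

Entropy H = 1.6188 bits/symbol
Minimum bits = H × n = 1.6188 × 2081
= 3368.80 bits


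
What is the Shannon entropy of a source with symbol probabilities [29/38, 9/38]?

H(X) = -Σ p(x) log₂ p(x)
  -29/38 × log₂(29/38) = 0.2976
  -9/38 × log₂(9/38) = 0.4922
H(X) = 0.7897 bits


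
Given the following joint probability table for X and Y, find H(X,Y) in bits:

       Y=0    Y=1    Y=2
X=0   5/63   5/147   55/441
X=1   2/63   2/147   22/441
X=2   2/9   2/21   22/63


H(X,Y) = -Σ p(x,y) log₂ p(x,y)
  p(0,0)=5/63: -0.0794 × log₂(0.0794) = 0.2901
  p(0,1)=5/147: -0.0340 × log₂(0.0340) = 0.1659
  p(0,2)=55/441: -0.1247 × log₂(0.1247) = 0.3746
  p(1,0)=2/63: -0.0317 × log₂(0.0317) = 0.1580
  p(1,1)=2/147: -0.0136 × log₂(0.0136) = 0.0843
  p(1,2)=22/441: -0.0499 × log₂(0.0499) = 0.2158
  p(2,0)=2/9: -0.2222 × log₂(0.2222) = 0.4822
  p(2,1)=2/21: -0.0952 × log₂(0.0952) = 0.3231
  p(2,2)=22/63: -0.3492 × log₂(0.3492) = 0.5300
H(X,Y) = 2.6240 bits


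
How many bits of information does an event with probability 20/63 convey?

Information content I(x) = -log₂(p(x))
I = -log₂(20/63) = -log₂(0.3175)
I = 1.6554 bits


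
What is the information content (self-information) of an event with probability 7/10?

Information content I(x) = -log₂(p(x))
I = -log₂(7/10) = -log₂(0.7000)
I = 0.5146 bits


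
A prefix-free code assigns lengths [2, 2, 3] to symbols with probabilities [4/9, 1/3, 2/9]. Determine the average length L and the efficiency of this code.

Average length L = Σ p_i × l_i = 2.2222 bits
Entropy H = 1.5305 bits
Efficiency η = H/L × 100% = 68.87%


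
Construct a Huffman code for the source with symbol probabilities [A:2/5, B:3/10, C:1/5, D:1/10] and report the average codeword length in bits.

Huffman tree construction:
Combine smallest probabilities repeatedly
Resulting codes:
  A: 0 (length 1)
  B: 10 (length 2)
  C: 111 (length 3)
  D: 110 (length 3)
Average length = Σ p(s) × length(s) = 1.9000 bits


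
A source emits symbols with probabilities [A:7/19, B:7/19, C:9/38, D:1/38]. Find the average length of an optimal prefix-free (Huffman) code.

Huffman tree construction:
Combine smallest probabilities repeatedly
Resulting codes:
  A: 11 (length 2)
  B: 0 (length 1)
  C: 101 (length 3)
  D: 100 (length 3)
Average length = Σ p(s) × length(s) = 1.8947 bits


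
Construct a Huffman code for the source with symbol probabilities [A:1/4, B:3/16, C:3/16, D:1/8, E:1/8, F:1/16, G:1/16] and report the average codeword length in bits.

Huffman tree construction:
Combine smallest probabilities repeatedly
Resulting codes:
  A: 01 (length 2)
  B: 111 (length 3)
  C: 00 (length 2)
  D: 100 (length 3)
  E: 101 (length 3)
  F: 1100 (length 4)
  G: 1101 (length 4)
Average length = Σ p(s) × length(s) = 2.6875 bits


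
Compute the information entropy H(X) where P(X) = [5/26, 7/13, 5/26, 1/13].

H(X) = -Σ p(x) log₂ p(x)
  -5/26 × log₂(5/26) = 0.4574
  -7/13 × log₂(7/13) = 0.4809
  -5/26 × log₂(5/26) = 0.4574
  -1/13 × log₂(1/13) = 0.2846
H(X) = 1.6804 bits


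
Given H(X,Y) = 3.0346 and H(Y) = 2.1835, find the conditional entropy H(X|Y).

Chain rule: H(X,Y) = H(X|Y) + H(Y)
H(X|Y) = H(X,Y) - H(Y) = 3.0346 - 2.1835 = 0.8511 bits


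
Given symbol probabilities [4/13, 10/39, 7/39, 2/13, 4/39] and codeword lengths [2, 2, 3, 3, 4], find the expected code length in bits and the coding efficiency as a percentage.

Average length L = Σ p_i × l_i = 2.5385 bits
Entropy H = 2.2239 bits
Efficiency η = H/L × 100% = 87.61%


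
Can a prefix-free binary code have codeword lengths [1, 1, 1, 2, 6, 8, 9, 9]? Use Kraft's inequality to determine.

Kraft inequality: Σ 2^(-l_i) ≤ 1 for prefix-free code
Calculating: 2^(-1) + 2^(-1) + 2^(-1) + 2^(-2) + 2^(-6) + 2^(-8) + 2^(-9) + 2^(-9)
= 0.5 + 0.5 + 0.5 + 0.25 + 0.015625 + 0.00390625 + 0.001953125 + 0.001953125
= 1.7734
Since 1.7734 > 1, prefix-free code does not exist


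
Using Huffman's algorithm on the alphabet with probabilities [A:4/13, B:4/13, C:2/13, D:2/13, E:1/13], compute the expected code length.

Huffman tree construction:
Combine smallest probabilities repeatedly
Resulting codes:
  A: 10 (length 2)
  B: 11 (length 2)
  C: 011 (length 3)
  D: 00 (length 2)
  E: 010 (length 3)
Average length = Σ p(s) × length(s) = 2.2308 bits


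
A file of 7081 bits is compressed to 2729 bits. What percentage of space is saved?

Space savings = (1 - Compressed/Original) × 100%
= (1 - 2729/7081) × 100%
= 61.46%


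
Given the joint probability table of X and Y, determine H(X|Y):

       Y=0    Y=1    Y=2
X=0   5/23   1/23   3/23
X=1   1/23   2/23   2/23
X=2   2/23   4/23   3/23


H(X|Y) = Σ_y p(y) H(X|Y=y)
  p(Y=0) = 8/23, H(X|Y=0) = 1.2988
  p(Y=1) = 7/23, H(X|Y=1) = 1.3788
  p(Y=2) = 8/23, H(X|Y=2) = 1.5613
H(X|Y) = 0.3478×1.2988 + 0.3043×1.3788 + 0.3478×1.5613 = 1.4144 bits


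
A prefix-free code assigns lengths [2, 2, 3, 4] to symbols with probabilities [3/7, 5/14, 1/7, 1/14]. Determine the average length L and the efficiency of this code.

Average length L = Σ p_i × l_i = 2.2857 bits
Entropy H = 1.7274 bits
Efficiency η = H/L × 100% = 75.57%


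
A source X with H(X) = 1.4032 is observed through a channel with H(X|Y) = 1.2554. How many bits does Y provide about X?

I(X;Y) = H(X) - H(X|Y)
I(X;Y) = 1.4032 - 1.2554 = 0.1478 bits


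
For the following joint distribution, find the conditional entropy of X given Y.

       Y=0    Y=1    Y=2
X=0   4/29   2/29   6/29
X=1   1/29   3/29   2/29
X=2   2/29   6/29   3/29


H(X|Y) = Σ_y p(y) H(X|Y=y)
  p(Y=0) = 7/29, H(X|Y=0) = 1.3788
  p(Y=1) = 11/29, H(X|Y=1) = 1.4354
  p(Y=2) = 11/29, H(X|Y=2) = 1.4354
H(X|Y) = 0.2414×1.3788 + 0.3793×1.4354 + 0.3793×1.4354 = 1.4217 bits


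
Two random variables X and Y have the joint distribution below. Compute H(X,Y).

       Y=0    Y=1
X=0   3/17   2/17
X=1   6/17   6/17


H(X,Y) = -Σ p(x,y) log₂ p(x,y)
  p(0,0)=3/17: -0.1765 × log₂(0.1765) = 0.4416
  p(0,1)=2/17: -0.1176 × log₂(0.1176) = 0.3632
  p(1,0)=6/17: -0.3529 × log₂(0.3529) = 0.5303
  p(1,1)=6/17: -0.3529 × log₂(0.3529) = 0.5303
H(X,Y) = 1.8654 bits


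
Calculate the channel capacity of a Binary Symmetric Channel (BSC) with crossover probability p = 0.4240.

For BSC with error probability p:
C = 1 - H(p) where H(p) is binary entropy
H(0.4240) = -0.4240 × log₂(0.4240) - 0.5760 × log₂(0.5760)
H(p) = 0.9833
C = 1 - 0.9833 = 0.0167 bits/use


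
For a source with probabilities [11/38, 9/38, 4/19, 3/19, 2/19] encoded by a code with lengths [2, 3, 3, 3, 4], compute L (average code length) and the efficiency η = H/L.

Average length L = Σ p_i × l_i = 2.8158 bits
Entropy H = 2.2455 bits
Efficiency η = H/L × 100% = 79.75%


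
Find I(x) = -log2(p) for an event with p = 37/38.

Information content I(x) = -log₂(p(x))
I = -log₂(37/38) = -log₂(0.9737)
I = 0.0385 bits


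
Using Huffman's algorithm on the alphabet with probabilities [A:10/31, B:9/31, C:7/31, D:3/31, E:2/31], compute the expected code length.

Huffman tree construction:
Combine smallest probabilities repeatedly
Resulting codes:
  A: 11 (length 2)
  B: 10 (length 2)
  C: 01 (length 2)
  D: 001 (length 3)
  E: 000 (length 3)
Average length = Σ p(s) × length(s) = 2.1613 bits


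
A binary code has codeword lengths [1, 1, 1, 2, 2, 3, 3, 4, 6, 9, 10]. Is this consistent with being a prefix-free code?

Kraft inequality: Σ 2^(-l_i) ≤ 1 for prefix-free code
Calculating: 2^(-1) + 2^(-1) + 2^(-1) + 2^(-2) + 2^(-2) + 2^(-3) + 2^(-3) + 2^(-4) + 2^(-6) + 2^(-9) + 2^(-10)
= 0.5 + 0.5 + 0.5 + 0.25 + 0.25 + 0.125 + 0.125 + 0.0625 + 0.015625 + 0.001953125 + 0.0009765625
= 2.3311
Since 2.3311 > 1, prefix-free code does not exist


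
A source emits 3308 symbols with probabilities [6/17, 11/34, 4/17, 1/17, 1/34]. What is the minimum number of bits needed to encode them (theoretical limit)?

Entropy H = 1.9382 bits/symbol
Minimum bits = H × n = 1.9382 × 3308
= 6411.73 bits


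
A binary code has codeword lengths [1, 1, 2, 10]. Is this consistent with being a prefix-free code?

Kraft inequality: Σ 2^(-l_i) ≤ 1 for prefix-free code
Calculating: 2^(-1) + 2^(-1) + 2^(-2) + 2^(-10)
= 0.5 + 0.5 + 0.25 + 0.0009765625
= 1.2510
Since 1.2510 > 1, prefix-free code does not exist


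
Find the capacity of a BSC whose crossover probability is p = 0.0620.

For BSC with error probability p:
C = 1 - H(p) where H(p) is binary entropy
H(0.0620) = -0.0620 × log₂(0.0620) - 0.9380 × log₂(0.9380)
H(p) = 0.3353
C = 1 - 0.3353 = 0.6647 bits/use


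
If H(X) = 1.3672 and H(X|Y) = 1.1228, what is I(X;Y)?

I(X;Y) = H(X) - H(X|Y)
I(X;Y) = 1.3672 - 1.1228 = 0.2444 bits


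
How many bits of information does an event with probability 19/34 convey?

Information content I(x) = -log₂(p(x))
I = -log₂(19/34) = -log₂(0.5588)
I = 0.8395 bits


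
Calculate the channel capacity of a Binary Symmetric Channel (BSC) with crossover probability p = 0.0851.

For BSC with error probability p:
C = 1 - H(p) where H(p) is binary entropy
H(0.0851) = -0.0851 × log₂(0.0851) - 0.9149 × log₂(0.9149)
H(p) = 0.4199
C = 1 - 0.4199 = 0.5801 bits/use


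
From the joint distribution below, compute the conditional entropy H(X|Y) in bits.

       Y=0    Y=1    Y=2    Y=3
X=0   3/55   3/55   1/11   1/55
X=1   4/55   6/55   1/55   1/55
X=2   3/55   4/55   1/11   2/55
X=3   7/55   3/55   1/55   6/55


H(X|Y) = Σ_y p(y) H(X|Y=y)
  p(Y=0) = 17/55, H(X|Y=0) = 1.9015
  p(Y=1) = 16/55, H(X|Y=1) = 1.9363
  p(Y=2) = 12/55, H(X|Y=2) = 1.6500
  p(Y=3) = 2/11, H(X|Y=3) = 1.5710
H(X|Y) = 0.3091×1.9015 + 0.2909×1.9363 + 0.2182×1.6500 + 0.1818×1.5710 = 1.7967 bits


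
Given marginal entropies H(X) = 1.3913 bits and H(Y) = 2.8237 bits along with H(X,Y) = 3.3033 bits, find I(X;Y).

I(X;Y) = H(X) + H(Y) - H(X,Y)
I(X;Y) = 1.3913 + 2.8237 - 3.3033 = 0.9117 bits


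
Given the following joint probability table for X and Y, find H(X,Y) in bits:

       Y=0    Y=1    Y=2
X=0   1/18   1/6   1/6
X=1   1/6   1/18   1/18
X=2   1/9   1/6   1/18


H(X,Y) = -Σ p(x,y) log₂ p(x,y)
  p(0,0)=1/18: -0.0556 × log₂(0.0556) = 0.2317
  p(0,1)=1/6: -0.1667 × log₂(0.1667) = 0.4308
  p(0,2)=1/6: -0.1667 × log₂(0.1667) = 0.4308
  p(1,0)=1/6: -0.1667 × log₂(0.1667) = 0.4308
  p(1,1)=1/18: -0.0556 × log₂(0.0556) = 0.2317
  p(1,2)=1/18: -0.0556 × log₂(0.0556) = 0.2317
  p(2,0)=1/9: -0.1111 × log₂(0.1111) = 0.3522
  p(2,1)=1/6: -0.1667 × log₂(0.1667) = 0.4308
  p(2,2)=1/18: -0.0556 × log₂(0.0556) = 0.2317
H(X,Y) = 3.0022 bits


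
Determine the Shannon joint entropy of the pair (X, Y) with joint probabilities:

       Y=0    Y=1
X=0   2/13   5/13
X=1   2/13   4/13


H(X,Y) = -Σ p(x,y) log₂ p(x,y)
  p(0,0)=2/13: -0.1538 × log₂(0.1538) = 0.4155
  p(0,1)=5/13: -0.3846 × log₂(0.3846) = 0.5302
  p(1,0)=2/13: -0.1538 × log₂(0.1538) = 0.4155
  p(1,1)=4/13: -0.3077 × log₂(0.3077) = 0.5232
H(X,Y) = 1.8843 bits


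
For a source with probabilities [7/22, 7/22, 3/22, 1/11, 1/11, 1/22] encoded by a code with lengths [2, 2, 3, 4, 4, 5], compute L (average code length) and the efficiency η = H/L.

Average length L = Σ p_i × l_i = 2.6364 bits
Entropy H = 2.2750 bits
Efficiency η = H/L × 100% = 86.29%


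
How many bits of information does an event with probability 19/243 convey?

Information content I(x) = -log₂(p(x))
I = -log₂(19/243) = -log₂(0.0782)
I = 3.6769 bits


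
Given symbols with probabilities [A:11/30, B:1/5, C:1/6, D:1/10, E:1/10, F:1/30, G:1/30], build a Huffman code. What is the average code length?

Huffman tree construction:
Combine smallest probabilities repeatedly
Resulting codes:
  A: 11 (length 2)
  B: 01 (length 2)
  C: 101 (length 3)
  D: 001 (length 3)
  E: 100 (length 3)
  F: 0000 (length 4)
  G: 0001 (length 4)
Average length = Σ p(s) × length(s) = 2.5000 bits


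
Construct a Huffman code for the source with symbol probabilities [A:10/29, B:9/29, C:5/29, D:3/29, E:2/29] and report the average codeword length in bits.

Huffman tree construction:
Combine smallest probabilities repeatedly
Resulting codes:
  A: 11 (length 2)
  B: 10 (length 2)
  C: 00 (length 2)
  D: 011 (length 3)
  E: 010 (length 3)
Average length = Σ p(s) × length(s) = 2.1724 bits


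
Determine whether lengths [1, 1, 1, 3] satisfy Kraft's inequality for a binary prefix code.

Kraft inequality: Σ 2^(-l_i) ≤ 1 for prefix-free code
Calculating: 2^(-1) + 2^(-1) + 2^(-1) + 2^(-3)
= 0.5 + 0.5 + 0.5 + 0.125
= 1.6250
Since 1.6250 > 1, prefix-free code does not exist


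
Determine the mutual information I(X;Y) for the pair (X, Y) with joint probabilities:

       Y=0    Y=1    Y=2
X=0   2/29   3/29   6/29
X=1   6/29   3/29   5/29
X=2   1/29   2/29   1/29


H(X) = 1.4319, H(Y) = 1.5632, H(X,Y) = 2.9222
I(X;Y) = H(X) + H(Y) - H(X,Y) = 0.0729 bits


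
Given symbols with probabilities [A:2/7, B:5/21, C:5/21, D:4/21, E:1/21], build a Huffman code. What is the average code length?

Huffman tree construction:
Combine smallest probabilities repeatedly
Resulting codes:
  A: 11 (length 2)
  B: 00 (length 2)
  C: 01 (length 2)
  D: 101 (length 3)
  E: 100 (length 3)
Average length = Σ p(s) × length(s) = 2.2381 bits


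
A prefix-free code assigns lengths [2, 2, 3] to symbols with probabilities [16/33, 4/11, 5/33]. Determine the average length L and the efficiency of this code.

Average length L = Σ p_i × l_i = 2.1515 bits
Entropy H = 1.4496 bits
Efficiency η = H/L × 100% = 67.37%


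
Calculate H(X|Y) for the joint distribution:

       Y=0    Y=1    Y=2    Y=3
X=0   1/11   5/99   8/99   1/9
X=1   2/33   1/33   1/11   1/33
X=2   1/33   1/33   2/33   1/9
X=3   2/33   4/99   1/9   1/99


H(X|Y) = Σ_y p(y) H(X|Y=y)
  p(Y=0) = 8/33, H(X|Y=0) = 1.9056
  p(Y=1) = 5/33, H(X|Y=1) = 1.9656
  p(Y=2) = 34/99, H(X|Y=2) = 1.9671
  p(Y=3) = 26/99, H(X|Y=3) = 1.5903
H(X|Y) = 0.2424×1.9056 + 0.1515×1.9656 + 0.3434×1.9671 + 0.2626×1.5903 = 1.8530 bits


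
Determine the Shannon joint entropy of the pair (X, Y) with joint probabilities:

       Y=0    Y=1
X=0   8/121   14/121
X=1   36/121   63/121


H(X,Y) = -Σ p(x,y) log₂ p(x,y)
  p(0,0)=8/121: -0.0661 × log₂(0.0661) = 0.2591
  p(0,1)=14/121: -0.1157 × log₂(0.1157) = 0.3600
  p(1,0)=36/121: -0.2975 × log₂(0.2975) = 0.5203
  p(1,1)=63/121: -0.5207 × log₂(0.5207) = 0.4902
H(X,Y) = 1.6297 bits


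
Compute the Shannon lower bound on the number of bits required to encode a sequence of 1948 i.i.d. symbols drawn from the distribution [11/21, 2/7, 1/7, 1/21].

Entropy H = 1.6153 bits/symbol
Minimum bits = H × n = 1.6153 × 1948
= 3146.51 bits


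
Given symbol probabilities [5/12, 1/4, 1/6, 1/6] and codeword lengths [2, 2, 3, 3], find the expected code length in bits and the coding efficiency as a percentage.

Average length L = Σ p_i × l_i = 2.3333 bits
Entropy H = 1.8879 bits
Efficiency η = H/L × 100% = 80.91%


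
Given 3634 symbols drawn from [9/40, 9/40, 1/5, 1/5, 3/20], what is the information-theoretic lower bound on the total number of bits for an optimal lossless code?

Entropy H = 2.3077 bits/symbol
Minimum bits = H × n = 2.3077 × 3634
= 8386.25 bits


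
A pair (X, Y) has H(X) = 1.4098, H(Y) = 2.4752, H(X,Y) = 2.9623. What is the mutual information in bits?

I(X;Y) = H(X) + H(Y) - H(X,Y)
I(X;Y) = 1.4098 + 2.4752 - 2.9623 = 0.9227 bits


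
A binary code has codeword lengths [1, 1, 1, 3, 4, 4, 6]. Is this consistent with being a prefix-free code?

Kraft inequality: Σ 2^(-l_i) ≤ 1 for prefix-free code
Calculating: 2^(-1) + 2^(-1) + 2^(-1) + 2^(-3) + 2^(-4) + 2^(-4) + 2^(-6)
= 0.5 + 0.5 + 0.5 + 0.125 + 0.0625 + 0.0625 + 0.015625
= 1.7656
Since 1.7656 > 1, prefix-free code does not exist


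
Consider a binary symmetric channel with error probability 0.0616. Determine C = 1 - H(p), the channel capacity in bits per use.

For BSC with error probability p:
C = 1 - H(p) where H(p) is binary entropy
H(0.0616) = -0.0616 × log₂(0.0616) - 0.9384 × log₂(0.9384)
H(p) = 0.3338
C = 1 - 0.3338 = 0.6662 bits/use


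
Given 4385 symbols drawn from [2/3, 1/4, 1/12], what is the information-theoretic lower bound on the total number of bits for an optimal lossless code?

Entropy H = 1.1887 bits/symbol
Minimum bits = H × n = 1.1887 × 4385
= 5212.55 bits


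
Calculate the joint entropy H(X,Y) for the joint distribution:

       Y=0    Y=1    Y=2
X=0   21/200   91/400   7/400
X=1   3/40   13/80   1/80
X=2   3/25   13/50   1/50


H(X,Y) = -Σ p(x,y) log₂ p(x,y)
  p(0,0)=21/200: -0.1050 × log₂(0.1050) = 0.3414
  p(0,1)=91/400: -0.2275 × log₂(0.2275) = 0.4860
  p(0,2)=7/400: -0.0175 × log₂(0.0175) = 0.1021
  p(1,0)=3/40: -0.0750 × log₂(0.0750) = 0.2803
  p(1,1)=13/80: -0.1625 × log₂(0.1625) = 0.4260
  p(1,2)=1/80: -0.0125 × log₂(0.0125) = 0.0790
  p(2,0)=3/25: -0.1200 × log₂(0.1200) = 0.3671
  p(2,1)=13/50: -0.2600 × log₂(0.2600) = 0.5053
  p(2,2)=1/50: -0.0200 × log₂(0.0200) = 0.1129
H(X,Y) = 2.7000 bits


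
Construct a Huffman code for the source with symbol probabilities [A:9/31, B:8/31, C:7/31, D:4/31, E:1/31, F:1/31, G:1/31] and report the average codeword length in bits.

Huffman tree construction:
Combine smallest probabilities repeatedly
Resulting codes:
  A: 11 (length 2)
  B: 10 (length 2)
  C: 00 (length 2)
  D: 011 (length 3)
  E: 01010 (length 5)
  F: 01011 (length 5)
  G: 0100 (length 4)
Average length = Σ p(s) × length(s) = 2.3871 bits


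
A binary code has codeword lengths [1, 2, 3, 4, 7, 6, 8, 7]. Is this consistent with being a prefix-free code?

Kraft inequality: Σ 2^(-l_i) ≤ 1 for prefix-free code
Calculating: 2^(-1) + 2^(-2) + 2^(-3) + 2^(-4) + 2^(-7) + 2^(-6) + 2^(-8) + 2^(-7)
= 0.5 + 0.25 + 0.125 + 0.0625 + 0.0078125 + 0.015625 + 0.00390625 + 0.0078125
= 0.9727
Since 0.9727 ≤ 1, prefix-free code exists


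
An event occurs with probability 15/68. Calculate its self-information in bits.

Information content I(x) = -log₂(p(x))
I = -log₂(15/68) = -log₂(0.2206)
I = 2.1806 bits


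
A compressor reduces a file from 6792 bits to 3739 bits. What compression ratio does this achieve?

Compression ratio = Original / Compressed
= 6792 / 3739 = 1.82:1


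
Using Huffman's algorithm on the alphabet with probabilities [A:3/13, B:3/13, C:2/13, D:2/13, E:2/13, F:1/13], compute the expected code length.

Huffman tree construction:
Combine smallest probabilities repeatedly
Resulting codes:
  A: 00 (length 2)
  B: 01 (length 2)
  C: 101 (length 3)
  D: 110 (length 3)
  E: 111 (length 3)
  F: 100 (length 3)
Average length = Σ p(s) × length(s) = 2.5385 bits


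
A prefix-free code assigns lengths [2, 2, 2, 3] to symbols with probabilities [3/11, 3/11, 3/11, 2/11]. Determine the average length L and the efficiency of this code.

Average length L = Σ p_i × l_i = 2.1818 bits
Entropy H = 1.9808 bits
Efficiency η = H/L × 100% = 90.79%


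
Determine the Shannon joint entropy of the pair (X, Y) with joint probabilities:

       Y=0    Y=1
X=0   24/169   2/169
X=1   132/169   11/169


H(X,Y) = -Σ p(x,y) log₂ p(x,y)
  p(0,0)=24/169: -0.1420 × log₂(0.1420) = 0.3999
  p(0,1)=2/169: -0.0118 × log₂(0.0118) = 0.0758
  p(1,0)=132/169: -0.7811 × log₂(0.7811) = 0.2784
  p(1,1)=11/169: -0.0651 × log₂(0.0651) = 0.2565
H(X,Y) = 1.0106 bits


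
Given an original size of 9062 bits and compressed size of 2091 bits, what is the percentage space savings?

Space savings = (1 - Compressed/Original) × 100%
= (1 - 2091/9062) × 100%
= 76.93%


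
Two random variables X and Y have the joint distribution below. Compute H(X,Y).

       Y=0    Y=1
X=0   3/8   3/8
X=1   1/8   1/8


H(X,Y) = -Σ p(x,y) log₂ p(x,y)
  p(0,0)=3/8: -0.3750 × log₂(0.3750) = 0.5306
  p(0,1)=3/8: -0.3750 × log₂(0.3750) = 0.5306
  p(1,0)=1/8: -0.1250 × log₂(0.1250) = 0.3750
  p(1,1)=1/8: -0.1250 × log₂(0.1250) = 0.3750
H(X,Y) = 1.8113 bits


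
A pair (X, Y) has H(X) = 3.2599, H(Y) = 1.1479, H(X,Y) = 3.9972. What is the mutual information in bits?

I(X;Y) = H(X) + H(Y) - H(X,Y)
I(X;Y) = 3.2599 + 1.1479 - 3.9972 = 0.4106 bits


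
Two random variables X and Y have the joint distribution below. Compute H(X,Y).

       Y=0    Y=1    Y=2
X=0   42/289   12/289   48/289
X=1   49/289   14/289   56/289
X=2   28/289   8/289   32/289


H(X,Y) = -Σ p(x,y) log₂ p(x,y)
  p(0,0)=42/289: -0.1453 × log₂(0.1453) = 0.4044
  p(0,1)=12/289: -0.0415 × log₂(0.0415) = 0.1906
  p(0,2)=48/289: -0.1661 × log₂(0.1661) = 0.4302
  p(1,0)=49/289: -0.1696 × log₂(0.1696) = 0.4341
  p(1,1)=14/289: -0.0484 × log₂(0.0484) = 0.2116
  p(1,2)=56/289: -0.1938 × log₂(0.1938) = 0.4588
  p(2,0)=28/289: -0.0969 × log₂(0.0969) = 0.3263
  p(2,1)=8/289: -0.0277 × log₂(0.0277) = 0.1433
  p(2,2)=32/289: -0.1107 × log₂(0.1107) = 0.3515
H(X,Y) = 2.9506 bits


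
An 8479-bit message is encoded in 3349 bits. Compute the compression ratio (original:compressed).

Compression ratio = Original / Compressed
= 8479 / 3349 = 2.53:1


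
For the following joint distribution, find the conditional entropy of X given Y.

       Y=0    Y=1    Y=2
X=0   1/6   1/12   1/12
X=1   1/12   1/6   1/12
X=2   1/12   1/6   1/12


H(X|Y) = Σ_y p(y) H(X|Y=y)
  p(Y=0) = 1/3, H(X|Y=0) = 1.5000
  p(Y=1) = 5/12, H(X|Y=1) = 1.5219
  p(Y=2) = 1/4, H(X|Y=2) = 1.5850
H(X|Y) = 0.3333×1.5000 + 0.4167×1.5219 + 0.2500×1.5850 = 1.5304 bits


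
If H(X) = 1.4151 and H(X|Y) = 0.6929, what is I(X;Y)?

I(X;Y) = H(X) - H(X|Y)
I(X;Y) = 1.4151 - 0.6929 = 0.7222 bits


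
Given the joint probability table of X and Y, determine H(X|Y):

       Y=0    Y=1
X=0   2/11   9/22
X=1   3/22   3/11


H(X|Y) = Σ_y p(y) H(X|Y=y)
  p(Y=0) = 7/22, H(X|Y=0) = 0.9852
  p(Y=1) = 15/22, H(X|Y=1) = 0.9710
H(X|Y) = 0.3182×0.9852 + 0.6818×0.9710 = 0.9755 bits


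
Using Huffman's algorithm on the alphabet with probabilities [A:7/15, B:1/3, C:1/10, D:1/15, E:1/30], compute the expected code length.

Huffman tree construction:
Combine smallest probabilities repeatedly
Resulting codes:
  A: 0 (length 1)
  B: 11 (length 2)
  C: 100 (length 3)
  D: 1011 (length 4)
  E: 1010 (length 4)
Average length = Σ p(s) × length(s) = 1.8333 bits


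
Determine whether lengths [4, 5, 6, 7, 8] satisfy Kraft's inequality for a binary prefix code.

Kraft inequality: Σ 2^(-l_i) ≤ 1 for prefix-free code
Calculating: 2^(-4) + 2^(-5) + 2^(-6) + 2^(-7) + 2^(-8)
= 0.0625 + 0.03125 + 0.015625 + 0.0078125 + 0.00390625
= 0.1211
Since 0.1211 ≤ 1, prefix-free code exists


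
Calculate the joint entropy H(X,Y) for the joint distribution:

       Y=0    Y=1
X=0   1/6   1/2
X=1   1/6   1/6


H(X,Y) = -Σ p(x,y) log₂ p(x,y)
  p(0,0)=1/6: -0.1667 × log₂(0.1667) = 0.4308
  p(0,1)=1/2: -0.5000 × log₂(0.5000) = 0.5000
  p(1,0)=1/6: -0.1667 × log₂(0.1667) = 0.4308
  p(1,1)=1/6: -0.1667 × log₂(0.1667) = 0.4308
H(X,Y) = 1.7925 bits


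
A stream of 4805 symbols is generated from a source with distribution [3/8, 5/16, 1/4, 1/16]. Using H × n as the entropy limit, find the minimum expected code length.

Entropy H = 1.8050 bits/symbol
Minimum bits = H × n = 1.8050 × 4805
= 8673.20 bits


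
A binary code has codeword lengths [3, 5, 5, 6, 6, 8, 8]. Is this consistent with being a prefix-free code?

Kraft inequality: Σ 2^(-l_i) ≤ 1 for prefix-free code
Calculating: 2^(-3) + 2^(-5) + 2^(-5) + 2^(-6) + 2^(-6) + 2^(-8) + 2^(-8)
= 0.125 + 0.03125 + 0.03125 + 0.015625 + 0.015625 + 0.00390625 + 0.00390625
= 0.2266
Since 0.2266 ≤ 1, prefix-free code exists


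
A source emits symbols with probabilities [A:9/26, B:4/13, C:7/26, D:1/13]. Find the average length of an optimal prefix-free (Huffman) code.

Huffman tree construction:
Combine smallest probabilities repeatedly
Resulting codes:
  A: 11 (length 2)
  B: 10 (length 2)
  C: 01 (length 2)
  D: 00 (length 2)
Average length = Σ p(s) × length(s) = 2.0000 bits


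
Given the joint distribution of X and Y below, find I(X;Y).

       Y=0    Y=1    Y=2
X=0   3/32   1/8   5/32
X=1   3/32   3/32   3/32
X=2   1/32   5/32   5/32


H(X) = 1.5749, H(Y) = 1.5382, H(X,Y) = 3.0672
I(X;Y) = H(X) + H(Y) - H(X,Y) = 0.0459 bits


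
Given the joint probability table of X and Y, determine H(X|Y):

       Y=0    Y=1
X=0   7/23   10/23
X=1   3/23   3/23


H(X|Y) = Σ_y p(y) H(X|Y=y)
  p(Y=0) = 10/23, H(X|Y=0) = 0.8813
  p(Y=1) = 13/23, H(X|Y=1) = 0.7793
H(X|Y) = 0.4348×0.8813 + 0.5652×0.7793 = 0.8237 bits


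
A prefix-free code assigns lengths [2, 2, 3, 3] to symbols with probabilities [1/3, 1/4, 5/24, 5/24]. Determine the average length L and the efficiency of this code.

Average length L = Σ p_i × l_i = 2.4167 bits
Entropy H = 1.9713 bits
Efficiency η = H/L × 100% = 81.57%


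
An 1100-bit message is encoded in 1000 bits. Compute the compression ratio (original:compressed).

Compression ratio = Original / Compressed
= 1100 / 1000 = 1.10:1


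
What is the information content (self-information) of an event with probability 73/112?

Information content I(x) = -log₂(p(x))
I = -log₂(73/112) = -log₂(0.6518)
I = 0.6175 bits


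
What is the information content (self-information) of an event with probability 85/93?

Information content I(x) = -log₂(p(x))
I = -log₂(85/93) = -log₂(0.9140)
I = 0.1298 bits


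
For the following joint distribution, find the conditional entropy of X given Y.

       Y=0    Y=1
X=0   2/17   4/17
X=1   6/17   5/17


H(X|Y) = Σ_y p(y) H(X|Y=y)
  p(Y=0) = 8/17, H(X|Y=0) = 0.8113
  p(Y=1) = 9/17, H(X|Y=1) = 0.9911
H(X|Y) = 0.4706×0.8113 + 0.5294×0.9911 = 0.9065 bits


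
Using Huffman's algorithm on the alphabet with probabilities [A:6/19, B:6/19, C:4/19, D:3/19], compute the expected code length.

Huffman tree construction:
Combine smallest probabilities repeatedly
Resulting codes:
  A: 10 (length 2)
  B: 11 (length 2)
  C: 01 (length 2)
  D: 00 (length 2)
Average length = Σ p(s) × length(s) = 2.0000 bits


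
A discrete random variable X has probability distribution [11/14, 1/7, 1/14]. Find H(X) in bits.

H(X) = -Σ p(x) log₂ p(x)
  -11/14 × log₂(11/14) = 0.2734
  -1/7 × log₂(1/7) = 0.4011
  -1/14 × log₂(1/14) = 0.2720
H(X) = 0.9464 bits


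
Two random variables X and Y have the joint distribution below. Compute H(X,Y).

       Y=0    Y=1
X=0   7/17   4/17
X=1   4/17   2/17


H(X,Y) = -Σ p(x,y) log₂ p(x,y)
  p(0,0)=7/17: -0.4118 × log₂(0.4118) = 0.5271
  p(0,1)=4/17: -0.2353 × log₂(0.2353) = 0.4912
  p(1,0)=4/17: -0.2353 × log₂(0.2353) = 0.4912
  p(1,1)=2/17: -0.1176 × log₂(0.1176) = 0.3632
H(X,Y) = 1.8727 bits


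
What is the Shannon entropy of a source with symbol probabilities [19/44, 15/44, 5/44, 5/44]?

H(X) = -Σ p(x) log₂ p(x)
  -19/44 × log₂(19/44) = 0.5231
  -15/44 × log₂(15/44) = 0.5293
  -5/44 × log₂(5/44) = 0.3565
  -5/44 × log₂(5/44) = 0.3565
H(X) = 1.7655 bits


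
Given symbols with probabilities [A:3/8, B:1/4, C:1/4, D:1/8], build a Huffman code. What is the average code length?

Huffman tree construction:
Combine smallest probabilities repeatedly
Resulting codes:
  A: 11 (length 2)
  B: 01 (length 2)
  C: 10 (length 2)
  D: 00 (length 2)
Average length = Σ p(s) × length(s) = 2.0000 bits


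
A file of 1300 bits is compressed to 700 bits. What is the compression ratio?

Compression ratio = Original / Compressed
= 1300 / 700 = 1.86:1


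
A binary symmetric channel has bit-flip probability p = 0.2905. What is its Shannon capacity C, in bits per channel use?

For BSC with error probability p:
C = 1 - H(p) where H(p) is binary entropy
H(0.2905) = -0.2905 × log₂(0.2905) - 0.7095 × log₂(0.7095)
H(p) = 0.8694
C = 1 - 0.8694 = 0.1306 bits/use


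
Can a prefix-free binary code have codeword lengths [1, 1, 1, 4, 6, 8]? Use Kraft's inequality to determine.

Kraft inequality: Σ 2^(-l_i) ≤ 1 for prefix-free code
Calculating: 2^(-1) + 2^(-1) + 2^(-1) + 2^(-4) + 2^(-6) + 2^(-8)
= 0.5 + 0.5 + 0.5 + 0.0625 + 0.015625 + 0.00390625
= 1.5820
Since 1.5820 > 1, prefix-free code does not exist


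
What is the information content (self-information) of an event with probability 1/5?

Information content I(x) = -log₂(p(x))
I = -log₂(1/5) = -log₂(0.2000)
I = 2.3219 bits


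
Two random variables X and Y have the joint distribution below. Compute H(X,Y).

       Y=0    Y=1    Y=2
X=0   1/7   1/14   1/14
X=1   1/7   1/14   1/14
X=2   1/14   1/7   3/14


H(X,Y) = -Σ p(x,y) log₂ p(x,y)
  p(0,0)=1/7: -0.1429 × log₂(0.1429) = 0.4011
  p(0,1)=1/14: -0.0714 × log₂(0.0714) = 0.2720
  p(0,2)=1/14: -0.0714 × log₂(0.0714) = 0.2720
  p(1,0)=1/7: -0.1429 × log₂(0.1429) = 0.4011
  p(1,1)=1/14: -0.0714 × log₂(0.0714) = 0.2720
  p(1,2)=1/14: -0.0714 × log₂(0.0714) = 0.2720
  p(2,0)=1/14: -0.0714 × log₂(0.0714) = 0.2720
  p(2,1)=1/7: -0.1429 × log₂(0.1429) = 0.4011
  p(2,2)=3/14: -0.2143 × log₂(0.2143) = 0.4762
H(X,Y) = 3.0391 bits


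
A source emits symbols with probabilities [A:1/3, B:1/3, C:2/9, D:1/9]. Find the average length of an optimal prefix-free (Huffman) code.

Huffman tree construction:
Combine smallest probabilities repeatedly
Resulting codes:
  A: 10 (length 2)
  B: 11 (length 2)
  C: 01 (length 2)
  D: 00 (length 2)
Average length = Σ p(s) × length(s) = 2.0000 bits


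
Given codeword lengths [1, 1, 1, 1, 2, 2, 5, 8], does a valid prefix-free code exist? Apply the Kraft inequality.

Kraft inequality: Σ 2^(-l_i) ≤ 1 for prefix-free code
Calculating: 2^(-1) + 2^(-1) + 2^(-1) + 2^(-1) + 2^(-2) + 2^(-2) + 2^(-5) + 2^(-8)
= 0.5 + 0.5 + 0.5 + 0.5 + 0.25 + 0.25 + 0.03125 + 0.00390625
= 2.5352
Since 2.5352 > 1, prefix-free code does not exist


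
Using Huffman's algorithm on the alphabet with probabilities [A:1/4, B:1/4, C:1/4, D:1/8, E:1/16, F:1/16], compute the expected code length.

Huffman tree construction:
Combine smallest probabilities repeatedly
Resulting codes:
  A: 00 (length 2)
  B: 01 (length 2)
  C: 10 (length 2)
  D: 110 (length 3)
  E: 1110 (length 4)
  F: 1111 (length 4)
Average length = Σ p(s) × length(s) = 2.3750 bits


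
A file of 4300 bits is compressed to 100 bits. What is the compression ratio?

Compression ratio = Original / Compressed
= 4300 / 100 = 43.00:1


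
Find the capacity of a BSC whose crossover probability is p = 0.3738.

For BSC with error probability p:
C = 1 - H(p) where H(p) is binary entropy
H(0.3738) = -0.3738 × log₂(0.3738) - 0.6262 × log₂(0.6262)
H(p) = 0.9535
C = 1 - 0.9535 = 0.0465 bits/use


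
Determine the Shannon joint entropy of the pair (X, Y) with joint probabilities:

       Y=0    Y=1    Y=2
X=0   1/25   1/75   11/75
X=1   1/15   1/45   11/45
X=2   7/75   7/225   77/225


H(X,Y) = -Σ p(x,y) log₂ p(x,y)
  p(0,0)=1/25: -0.0400 × log₂(0.0400) = 0.1858
  p(0,1)=1/75: -0.0133 × log₂(0.0133) = 0.0831
  p(0,2)=11/75: -0.1467 × log₂(0.1467) = 0.4062
  p(1,0)=1/15: -0.0667 × log₂(0.0667) = 0.2605
  p(1,1)=1/45: -0.0222 × log₂(0.0222) = 0.1220
  p(1,2)=11/45: -0.2444 × log₂(0.2444) = 0.4968
  p(2,0)=7/75: -0.0933 × log₂(0.0933) = 0.3193
  p(2,1)=7/225: -0.0311 × log₂(0.0311) = 0.1558
  p(2,2)=77/225: -0.3422 × log₂(0.3422) = 0.5294
H(X,Y) = 2.5588 bits


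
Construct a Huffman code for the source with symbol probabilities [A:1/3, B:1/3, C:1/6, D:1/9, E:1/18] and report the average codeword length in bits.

Huffman tree construction:
Combine smallest probabilities repeatedly
Resulting codes:
  A: 10 (length 2)
  B: 11 (length 2)
  C: 00 (length 2)
  D: 011 (length 3)
  E: 010 (length 3)
Average length = Σ p(s) × length(s) = 2.1667 bits


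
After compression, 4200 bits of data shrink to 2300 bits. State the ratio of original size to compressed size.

Compression ratio = Original / Compressed
= 4200 / 2300 = 1.83:1


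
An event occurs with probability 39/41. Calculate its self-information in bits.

Information content I(x) = -log₂(p(x))
I = -log₂(39/41) = -log₂(0.9512)
I = 0.0721 bits


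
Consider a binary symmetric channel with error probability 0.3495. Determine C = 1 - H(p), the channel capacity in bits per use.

For BSC with error probability p:
C = 1 - H(p) where H(p) is binary entropy
H(0.3495) = -0.3495 × log₂(0.3495) - 0.6505 × log₂(0.6505)
H(p) = 0.9336
C = 1 - 0.9336 = 0.0664 bits/use


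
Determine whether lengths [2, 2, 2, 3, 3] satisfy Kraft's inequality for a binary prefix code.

Kraft inequality: Σ 2^(-l_i) ≤ 1 for prefix-free code
Calculating: 2^(-2) + 2^(-2) + 2^(-2) + 2^(-3) + 2^(-3)
= 0.25 + 0.25 + 0.25 + 0.125 + 0.125
= 1.0000
Since 1.0000 ≤ 1, prefix-free code exists
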